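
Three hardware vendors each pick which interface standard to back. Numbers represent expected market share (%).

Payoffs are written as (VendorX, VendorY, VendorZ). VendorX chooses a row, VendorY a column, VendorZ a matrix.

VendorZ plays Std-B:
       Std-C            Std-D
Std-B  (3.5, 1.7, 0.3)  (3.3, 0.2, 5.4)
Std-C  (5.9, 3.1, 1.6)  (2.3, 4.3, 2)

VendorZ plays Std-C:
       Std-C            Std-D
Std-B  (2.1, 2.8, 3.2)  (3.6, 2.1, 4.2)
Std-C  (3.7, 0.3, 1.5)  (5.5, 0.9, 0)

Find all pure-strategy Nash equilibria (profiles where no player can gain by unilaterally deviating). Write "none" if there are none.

none

Check each profile: it is a Nash equilibrium iff no player can strictly gain by switching unilaterally.
(Std-B, Std-C, Std-B): VendorX can switch to Std-C (3.5 → 5.9). Not NE.
(Std-B, Std-C, Std-C): VendorX can switch to Std-C (2.1 → 3.7). Not NE.
(Std-B, Std-D, Std-B): VendorY can switch to Std-C (0.2 → 1.7). Not NE.
(Std-B, Std-D, Std-C): VendorX can switch to Std-C (3.6 → 5.5). Not NE.
(Std-C, Std-C, Std-B): VendorY can switch to Std-D (3.1 → 4.3). Not NE.
(Std-C, Std-C, Std-C): VendorY can switch to Std-D (0.3 → 0.9). Not NE.
(Std-C, Std-D, Std-B): VendorX can switch to Std-B (2.3 → 3.3). Not NE.
(Std-C, Std-D, Std-C): VendorZ can switch to Std-B (0 → 2). Not NE.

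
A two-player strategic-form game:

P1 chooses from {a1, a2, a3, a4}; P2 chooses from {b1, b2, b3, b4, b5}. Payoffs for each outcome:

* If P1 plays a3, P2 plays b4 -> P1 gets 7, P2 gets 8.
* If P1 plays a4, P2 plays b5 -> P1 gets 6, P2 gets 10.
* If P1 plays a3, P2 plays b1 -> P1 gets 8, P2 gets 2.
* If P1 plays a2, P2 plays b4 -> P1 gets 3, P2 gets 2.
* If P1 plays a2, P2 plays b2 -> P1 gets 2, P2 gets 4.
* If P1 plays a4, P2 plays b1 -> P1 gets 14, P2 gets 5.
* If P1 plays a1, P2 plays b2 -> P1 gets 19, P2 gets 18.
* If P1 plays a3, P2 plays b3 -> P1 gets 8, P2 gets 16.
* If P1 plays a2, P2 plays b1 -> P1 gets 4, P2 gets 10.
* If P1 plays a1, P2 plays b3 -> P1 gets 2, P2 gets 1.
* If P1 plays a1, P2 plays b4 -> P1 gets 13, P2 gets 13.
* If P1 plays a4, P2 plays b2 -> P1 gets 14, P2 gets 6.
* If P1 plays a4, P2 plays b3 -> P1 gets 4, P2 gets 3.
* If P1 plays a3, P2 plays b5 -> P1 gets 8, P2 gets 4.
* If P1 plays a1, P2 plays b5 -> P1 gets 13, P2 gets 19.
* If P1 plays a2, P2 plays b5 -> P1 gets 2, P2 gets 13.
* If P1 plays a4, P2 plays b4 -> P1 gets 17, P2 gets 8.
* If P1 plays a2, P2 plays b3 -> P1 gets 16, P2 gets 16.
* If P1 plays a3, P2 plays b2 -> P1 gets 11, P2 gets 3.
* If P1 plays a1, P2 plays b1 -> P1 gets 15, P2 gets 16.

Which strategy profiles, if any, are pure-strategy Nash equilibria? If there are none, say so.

(a1, b1): P2 can switch to b2 (16 → 18). Not NE.
(a1, b2): P2 can switch to b5 (18 → 19). Not NE.
(a1, b3): P1 can switch to a2 (2 → 16). Not NE.
(a1, b4): P1 can switch to a4 (13 → 17). Not NE.
(a1, b5): P1 gets 13, best alternative 8; P2 gets 19, best alternative 18. No profitable deviation — NE.
(a2, b1): P1 can switch to a1 (4 → 15). Not NE.
(a2, b2): P1 can switch to a1 (2 → 19). Not NE.
(a2, b3): P1 gets 16, best alternative 8; P2 gets 16, best alternative 13. No profitable deviation — NE.
(a2, b4): P1 can switch to a1 (3 → 13). Not NE.
(a2, b5): P1 can switch to a1 (2 → 13). Not NE.
(a3, b1): P1 can switch to a1 (8 → 15). Not NE.
(a3, b2): P1 can switch to a1 (11 → 19). Not NE.
(a3, b3): P1 can switch to a2 (8 → 16). Not NE.
(a3, b4): P1 can switch to a1 (7 → 13). Not NE.
(The remaining 6 profiles each have a profitable deviation by the same check.)

The pure Nash equilibria are (a1, b5) and (a2, b3).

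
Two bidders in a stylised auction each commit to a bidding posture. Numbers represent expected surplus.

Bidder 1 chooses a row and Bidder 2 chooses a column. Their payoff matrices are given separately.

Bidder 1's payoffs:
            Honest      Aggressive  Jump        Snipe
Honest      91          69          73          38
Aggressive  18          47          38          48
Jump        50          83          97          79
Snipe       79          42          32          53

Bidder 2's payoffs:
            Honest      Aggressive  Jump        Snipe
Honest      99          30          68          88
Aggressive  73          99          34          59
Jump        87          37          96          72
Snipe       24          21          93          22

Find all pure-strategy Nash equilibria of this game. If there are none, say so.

For each player, find the best response to each opponent profile; mutual best responses are the pure NE.
Bidder 1 against Honest: payoffs 91, 18, 50, 79 → best response Honest.
Bidder 1 against Aggressive: payoffs 69, 47, 83, 42 → best response Jump.
Bidder 1 against Jump: payoffs 73, 38, 97, 32 → best response Jump.
Bidder 1 against Snipe: payoffs 38, 48, 79, 53 → best response Jump.
Bidder 2 against Honest: payoffs 99, 30, 68, 88 → best response Honest.
Bidder 2 against Aggressive: payoffs 73, 99, 34, 59 → best response Aggressive.
Bidder 2 against Jump: payoffs 87, 37, 96, 72 → best response Jump.
Bidder 2 against Snipe: payoffs 24, 21, 93, 22 → best response Jump.
Mutual best responses: (Honest, Honest); (Jump, Jump).

Pure-strategy Nash equilibria: (Honest, Honest); (Jump, Jump)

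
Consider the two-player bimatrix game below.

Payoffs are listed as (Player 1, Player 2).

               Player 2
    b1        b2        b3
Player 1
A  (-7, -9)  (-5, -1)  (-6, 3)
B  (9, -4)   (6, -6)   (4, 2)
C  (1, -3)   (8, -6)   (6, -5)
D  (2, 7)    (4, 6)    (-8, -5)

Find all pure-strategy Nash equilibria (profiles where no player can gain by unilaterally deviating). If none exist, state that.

none

(A, b1): Player 1 can switch to B (-7 → 9). Not NE.
(A, b2): Player 1 can switch to B (-5 → 6). Not NE.
(A, b3): Player 1 can switch to B (-6 → 4). Not NE.
(B, b1): Player 2 can switch to b3 (-4 → 2). Not NE.
(B, b2): Player 1 can switch to C (6 → 8). Not NE.
(B, b3): Player 1 can switch to C (4 → 6). Not NE.
(C, b1): Player 1 can switch to B (1 → 9). Not NE.
(C, b2): Player 2 can switch to b1 (-6 → -3). Not NE.
(C, b3): Player 2 can switch to b1 (-5 → -3). Not NE.
(D, b1): Player 1 can switch to B (2 → 9). Not NE.
(The remaining 2 profiles each have a profitable deviation by the same check.)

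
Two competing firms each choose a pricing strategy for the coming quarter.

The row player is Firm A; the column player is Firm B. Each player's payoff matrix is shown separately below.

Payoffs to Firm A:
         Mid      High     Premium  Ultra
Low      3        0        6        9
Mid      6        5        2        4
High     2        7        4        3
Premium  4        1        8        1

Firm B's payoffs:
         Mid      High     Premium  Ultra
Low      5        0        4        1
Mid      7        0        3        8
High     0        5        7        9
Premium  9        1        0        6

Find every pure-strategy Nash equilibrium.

(Low, Mid): Firm A can switch to Mid (3 → 6). Not NE.
(Low, High): Firm A can switch to Mid (0 → 5). Not NE.
(Low, Premium): Firm A can switch to Premium (6 → 8). Not NE.
(Low, Ultra): Firm B can switch to Mid (1 → 5). Not NE.
(Mid, Mid): Firm B can switch to Ultra (7 → 8). Not NE.
(Mid, High): Firm A can switch to High (5 → 7). Not NE.
(Mid, Premium): Firm A can switch to Low (2 → 6). Not NE.
(Mid, Ultra): Firm A can switch to Low (4 → 9). Not NE.
(High, Mid): Firm A can switch to Low (2 → 3). Not NE.
(High, High): Firm B can switch to Premium (5 → 7). Not NE.
(High, Premium): Firm A can switch to Low (4 → 6). Not NE.
(High, Ultra): Firm A can switch to Low (3 → 9). Not NE.
(The remaining 4 profiles each have a profitable deviation by the same check.)

No pure-strategy Nash equilibrium.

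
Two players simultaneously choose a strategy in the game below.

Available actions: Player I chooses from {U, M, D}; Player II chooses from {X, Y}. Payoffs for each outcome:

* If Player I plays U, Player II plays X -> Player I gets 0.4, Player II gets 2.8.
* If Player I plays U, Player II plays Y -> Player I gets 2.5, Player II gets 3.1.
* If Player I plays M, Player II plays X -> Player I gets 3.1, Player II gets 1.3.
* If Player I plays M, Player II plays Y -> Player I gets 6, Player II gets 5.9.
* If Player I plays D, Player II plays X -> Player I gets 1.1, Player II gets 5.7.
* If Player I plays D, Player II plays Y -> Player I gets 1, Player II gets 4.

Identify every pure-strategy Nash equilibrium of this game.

Pure NE: (M, Y)

Player I against X: payoffs 0.4, 3.1, 1.1 → best response M.
Player I against Y: payoffs 2.5, 6, 1 → best response M.
Player II against U: payoffs 2.8, 3.1 → best response Y.
Player II against M: payoffs 1.3, 5.9 → best response Y.
Player II against D: payoffs 5.7, 4 → best response X.
Mutual best responses: (M, Y).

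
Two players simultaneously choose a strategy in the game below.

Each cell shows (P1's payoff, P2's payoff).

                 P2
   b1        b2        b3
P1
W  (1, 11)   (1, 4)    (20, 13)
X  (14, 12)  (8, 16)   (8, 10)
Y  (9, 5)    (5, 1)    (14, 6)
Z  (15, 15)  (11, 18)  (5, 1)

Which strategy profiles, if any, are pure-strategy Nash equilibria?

(W, b1): P1 can switch to X (1 → 14). Not NE.
(W, b2): P1 can switch to X (1 → 8). Not NE.
(W, b3): P1 gets 20, best alternative 14; P2 gets 13, best alternative 11. No profitable deviation — NE.
(X, b1): P1 can switch to Z (14 → 15). Not NE.
(X, b2): P1 can switch to Z (8 → 11). Not NE.
(X, b3): P1 can switch to W (8 → 20). Not NE.
(Y, b1): P1 can switch to X (9 → 14). Not NE.
(Y, b2): P1 can switch to X (5 → 8). Not NE.
(Y, b3): P1 can switch to W (14 → 20). Not NE.
(Z, b1): P2 can switch to b2 (15 → 18). Not NE.
(Z, b2): P1 gets 11, best alternative 8; P2 gets 18, best alternative 15. No profitable deviation — NE.
(Z, b3): P1 can switch to W (5 → 20). Not NE.

Pure-strategy Nash equilibria: (W, b3) and (Z, b2)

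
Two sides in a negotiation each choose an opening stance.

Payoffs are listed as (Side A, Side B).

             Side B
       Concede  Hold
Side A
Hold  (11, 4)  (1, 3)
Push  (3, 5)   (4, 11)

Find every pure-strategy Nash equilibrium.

For each strategy profile, look for a profitable unilateral deviation.
(Hold, Concede): Side A gets 11, best alternative 3; Side B gets 4, best alternative 3. No profitable deviation — NE.
(Hold, Hold): Side A can switch to Push (1 → 4). Not NE.
(Push, Concede): Side A can switch to Hold (3 → 11). Not NE.
(Push, Hold): Side A gets 4, best alternative 1; Side B gets 11, best alternative 5. No profitable deviation — NE.

(Hold, Concede), (Push, Hold)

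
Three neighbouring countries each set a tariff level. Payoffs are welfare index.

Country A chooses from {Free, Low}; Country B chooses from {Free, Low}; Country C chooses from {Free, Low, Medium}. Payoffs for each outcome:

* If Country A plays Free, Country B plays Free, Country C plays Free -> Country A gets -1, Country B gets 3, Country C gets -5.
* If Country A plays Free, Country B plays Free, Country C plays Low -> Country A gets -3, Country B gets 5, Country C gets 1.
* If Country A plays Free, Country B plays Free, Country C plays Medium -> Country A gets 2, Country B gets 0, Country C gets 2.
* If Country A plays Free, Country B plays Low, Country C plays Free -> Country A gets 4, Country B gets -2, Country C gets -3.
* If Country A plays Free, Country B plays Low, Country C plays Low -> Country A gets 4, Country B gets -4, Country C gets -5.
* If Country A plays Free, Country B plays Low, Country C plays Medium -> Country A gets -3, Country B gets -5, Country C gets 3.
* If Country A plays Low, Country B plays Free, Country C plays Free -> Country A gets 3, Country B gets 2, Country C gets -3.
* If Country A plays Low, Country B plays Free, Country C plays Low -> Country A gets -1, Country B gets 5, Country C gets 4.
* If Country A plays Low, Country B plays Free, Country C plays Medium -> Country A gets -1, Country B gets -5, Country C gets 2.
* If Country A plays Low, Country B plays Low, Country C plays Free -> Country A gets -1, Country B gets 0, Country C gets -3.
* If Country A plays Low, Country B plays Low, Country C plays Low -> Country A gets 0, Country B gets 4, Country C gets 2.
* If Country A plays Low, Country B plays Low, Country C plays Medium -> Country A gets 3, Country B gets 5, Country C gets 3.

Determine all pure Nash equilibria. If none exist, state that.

Country A against (Free, Free): payoffs -1, 3 → best response Low.
Country A against (Free, Low): payoffs -3, -1 → best response Low.
Country A against (Free, Medium): payoffs 2, -1 → best response Free.
Country A against (Low, Free): payoffs 4, -1 → best response Free.
Country A against (Low, Low): payoffs 4, 0 → best response Free.
Country A against (Low, Medium): payoffs -3, 3 → best response Low.
Country B against (Free, Free): payoffs 3, -2 → best response Free.
Country B against (Free, Low): payoffs 5, -4 → best response Free.
Country B against (Free, Medium): payoffs 0, -5 → best response Free.
Country B against (Low, Free): payoffs 2, 0 → best response Free.
Country B against (Low, Low): payoffs 5, 4 → best response Free.
Country B against (Low, Medium): payoffs -5, 5 → best response Low.
Country C against (Free, Free): payoffs -5, 1, 2 → best response Medium.
Country C against (Free, Low): payoffs -3, -5, 3 → best response Medium.
Country C against (Low, Free): payoffs -3, 4, 2 → best response Low.
Country C against (Low, Low): payoffs -3, 2, 3 → best response Medium.
Mutual best responses: (Free, Free, Medium); (Low, Free, Low); (Low, Low, Medium).

The pure Nash equilibria are (Free, Free, Medium); (Low, Free, Low); (Low, Low, Medium).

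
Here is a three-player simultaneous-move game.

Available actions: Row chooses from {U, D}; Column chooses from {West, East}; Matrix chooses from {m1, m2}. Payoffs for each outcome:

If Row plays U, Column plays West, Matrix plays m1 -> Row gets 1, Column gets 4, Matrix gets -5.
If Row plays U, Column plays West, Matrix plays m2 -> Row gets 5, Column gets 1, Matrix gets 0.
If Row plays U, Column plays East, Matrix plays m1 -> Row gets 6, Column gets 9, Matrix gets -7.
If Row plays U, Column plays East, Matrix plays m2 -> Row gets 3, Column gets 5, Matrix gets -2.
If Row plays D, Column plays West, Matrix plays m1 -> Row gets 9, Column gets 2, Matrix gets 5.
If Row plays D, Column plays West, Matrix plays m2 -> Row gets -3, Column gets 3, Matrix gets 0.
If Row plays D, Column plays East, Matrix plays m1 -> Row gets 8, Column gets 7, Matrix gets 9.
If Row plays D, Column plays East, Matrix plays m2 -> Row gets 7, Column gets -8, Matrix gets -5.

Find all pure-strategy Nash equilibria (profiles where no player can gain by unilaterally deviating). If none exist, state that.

Row against (West, m1): payoffs 1, 9 → best response D.
Row against (West, m2): payoffs 5, -3 → best response U.
Row against (East, m1): payoffs 6, 8 → best response D.
Row against (East, m2): payoffs 3, 7 → best response D.
Column against (U, m1): payoffs 4, 9 → best response East.
Column against (U, m2): payoffs 1, 5 → best response East.
Column against (D, m1): payoffs 2, 7 → best response East.
Column against (D, m2): payoffs 3, -8 → best response West.
Matrix against (U, West): payoffs -5, 0 → best response m2.
Matrix against (U, East): payoffs -7, -2 → best response m2.
Matrix against (D, West): payoffs 5, 0 → best response m1.
Matrix against (D, East): payoffs 9, -5 → best response m1.
Mutual best responses: (D, East, m1).

Pure NE: (D, East, m1)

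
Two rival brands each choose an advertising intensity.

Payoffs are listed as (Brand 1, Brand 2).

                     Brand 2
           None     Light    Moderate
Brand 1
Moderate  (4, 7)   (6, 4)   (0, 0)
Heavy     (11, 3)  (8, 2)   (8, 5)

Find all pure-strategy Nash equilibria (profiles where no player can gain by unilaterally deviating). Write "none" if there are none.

Brand 1 against None: payoffs 4, 11 → best response Heavy.
Brand 1 against Light: payoffs 6, 8 → best response Heavy.
Brand 1 against Moderate: payoffs 0, 8 → best response Heavy.
Brand 2 against Moderate: payoffs 7, 4, 0 → best response None.
Brand 2 against Heavy: payoffs 3, 2, 5 → best response Moderate.
Mutual best responses: (Heavy, Moderate).

The unique pure-strategy Nash equilibrium is (Heavy, Moderate).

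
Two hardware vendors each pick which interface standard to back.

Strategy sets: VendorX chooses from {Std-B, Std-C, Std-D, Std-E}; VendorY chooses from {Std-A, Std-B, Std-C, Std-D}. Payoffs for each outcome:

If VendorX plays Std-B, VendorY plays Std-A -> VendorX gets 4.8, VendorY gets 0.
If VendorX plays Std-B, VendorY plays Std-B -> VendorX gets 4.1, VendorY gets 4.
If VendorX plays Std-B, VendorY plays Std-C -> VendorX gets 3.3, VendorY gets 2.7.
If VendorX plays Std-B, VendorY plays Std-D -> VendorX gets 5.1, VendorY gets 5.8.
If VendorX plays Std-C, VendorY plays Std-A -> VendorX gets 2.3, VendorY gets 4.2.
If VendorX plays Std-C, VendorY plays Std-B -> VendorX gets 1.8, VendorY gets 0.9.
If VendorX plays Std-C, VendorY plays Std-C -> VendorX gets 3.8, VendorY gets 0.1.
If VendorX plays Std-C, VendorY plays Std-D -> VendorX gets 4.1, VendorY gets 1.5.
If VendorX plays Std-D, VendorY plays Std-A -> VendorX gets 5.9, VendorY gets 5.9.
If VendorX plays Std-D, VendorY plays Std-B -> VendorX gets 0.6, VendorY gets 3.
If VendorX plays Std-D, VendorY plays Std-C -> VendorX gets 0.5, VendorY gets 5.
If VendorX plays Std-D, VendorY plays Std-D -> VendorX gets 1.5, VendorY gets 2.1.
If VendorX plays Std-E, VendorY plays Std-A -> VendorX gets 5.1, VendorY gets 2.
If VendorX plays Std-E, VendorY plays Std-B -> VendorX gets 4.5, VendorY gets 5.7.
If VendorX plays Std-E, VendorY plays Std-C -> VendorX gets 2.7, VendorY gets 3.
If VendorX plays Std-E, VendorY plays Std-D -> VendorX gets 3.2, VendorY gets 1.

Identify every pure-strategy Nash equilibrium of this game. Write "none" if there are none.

Pure-strategy Nash equilibria: (Std-B, Std-D) and (Std-D, Std-A) and (Std-E, Std-B)

Mark each player's best response to every combination of opponents' strategies; a profile where every player is best-responding is a pure Nash equilibrium.
VendorX against Std-A: payoffs 4.8, 2.3, 5.9, 5.1 → best response Std-D.
VendorX against Std-B: payoffs 4.1, 1.8, 0.6, 4.5 → best response Std-E.
VendorX against Std-C: payoffs 3.3, 3.8, 0.5, 2.7 → best response Std-C.
VendorX against Std-D: payoffs 5.1, 4.1, 1.5, 3.2 → best response Std-B.
VendorY against Std-B: payoffs 0, 4, 2.7, 5.8 → best response Std-D.
VendorY against Std-C: payoffs 4.2, 0.9, 0.1, 1.5 → best response Std-A.
VendorY against Std-D: payoffs 5.9, 3, 5, 2.1 → best response Std-A.
VendorY against Std-E: payoffs 2, 5.7, 3, 1 → best response Std-B.
Mutual best responses: (Std-B, Std-D); (Std-D, Std-A); (Std-E, Std-B).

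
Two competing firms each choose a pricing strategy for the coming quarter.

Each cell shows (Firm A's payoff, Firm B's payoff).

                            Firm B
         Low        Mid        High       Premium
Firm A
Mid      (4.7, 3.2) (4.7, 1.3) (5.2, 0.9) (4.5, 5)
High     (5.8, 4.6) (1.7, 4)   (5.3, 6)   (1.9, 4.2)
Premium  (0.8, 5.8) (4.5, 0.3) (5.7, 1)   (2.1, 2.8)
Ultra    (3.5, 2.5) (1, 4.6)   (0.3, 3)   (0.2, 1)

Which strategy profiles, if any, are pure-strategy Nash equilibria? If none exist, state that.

Pure NE: (Mid, Premium)

(Mid, Low): Firm A can switch to High (4.7 → 5.8). Not NE.
(Mid, Mid): Firm B can switch to Low (1.3 → 3.2). Not NE.
(Mid, High): Firm A can switch to High (5.2 → 5.3). Not NE.
(Mid, Premium): Firm A gets 4.5, best alternative 2.1; Firm B gets 5, best alternative 3.2. No profitable deviation — NE.
(High, Low): Firm B can switch to High (4.6 → 6). Not NE.
(High, Mid): Firm A can switch to Mid (1.7 → 4.7). Not NE.
(High, High): Firm A can switch to Premium (5.3 → 5.7). Not NE.
(High, Premium): Firm A can switch to Mid (1.9 → 4.5). Not NE.
(Premium, Low): Firm A can switch to Mid (0.8 → 4.7). Not NE.
(The remaining 7 profiles each have a profitable deviation by the same check.)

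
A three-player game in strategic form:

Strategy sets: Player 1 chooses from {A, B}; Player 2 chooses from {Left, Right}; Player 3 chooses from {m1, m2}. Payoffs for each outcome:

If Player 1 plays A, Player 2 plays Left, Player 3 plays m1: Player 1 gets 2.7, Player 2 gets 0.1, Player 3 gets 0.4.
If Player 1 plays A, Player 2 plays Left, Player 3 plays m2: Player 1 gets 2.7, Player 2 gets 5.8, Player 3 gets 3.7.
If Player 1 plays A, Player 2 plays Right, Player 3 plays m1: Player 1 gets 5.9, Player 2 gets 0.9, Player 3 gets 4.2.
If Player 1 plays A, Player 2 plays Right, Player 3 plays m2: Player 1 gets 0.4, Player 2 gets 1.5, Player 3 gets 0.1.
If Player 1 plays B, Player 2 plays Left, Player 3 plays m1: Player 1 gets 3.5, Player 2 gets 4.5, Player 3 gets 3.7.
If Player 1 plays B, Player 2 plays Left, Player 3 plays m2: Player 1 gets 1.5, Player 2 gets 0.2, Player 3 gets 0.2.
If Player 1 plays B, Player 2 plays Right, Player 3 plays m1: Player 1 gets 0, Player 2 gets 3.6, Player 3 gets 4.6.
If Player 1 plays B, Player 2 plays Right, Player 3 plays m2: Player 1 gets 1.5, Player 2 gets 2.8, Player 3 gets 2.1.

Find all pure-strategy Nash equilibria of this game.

Pure-strategy Nash equilibria: (A, Left, m2) and (A, Right, m1) and (B, Left, m1)

Player 1 against (Left, m1): payoffs 2.7, 3.5 → best response B.
Player 1 against (Left, m2): payoffs 2.7, 1.5 → best response A.
Player 1 against (Right, m1): payoffs 5.9, 0 → best response A.
Player 1 against (Right, m2): payoffs 0.4, 1.5 → best response B.
Player 2 against (A, m1): payoffs 0.1, 0.9 → best response Right.
Player 2 against (A, m2): payoffs 5.8, 1.5 → best response Left.
Player 2 against (B, m1): payoffs 4.5, 3.6 → best response Left.
Player 2 against (B, m2): payoffs 0.2, 2.8 → best response Right.
Player 3 against (A, Left): payoffs 0.4, 3.7 → best response m2.
Player 3 against (A, Right): payoffs 4.2, 0.1 → best response m1.
Player 3 against (B, Left): payoffs 3.7, 0.2 → best response m1.
Player 3 against (B, Right): payoffs 4.6, 2.1 → best response m1.
Mutual best responses: (A, Left, m2); (A, Right, m1); (B, Left, m1).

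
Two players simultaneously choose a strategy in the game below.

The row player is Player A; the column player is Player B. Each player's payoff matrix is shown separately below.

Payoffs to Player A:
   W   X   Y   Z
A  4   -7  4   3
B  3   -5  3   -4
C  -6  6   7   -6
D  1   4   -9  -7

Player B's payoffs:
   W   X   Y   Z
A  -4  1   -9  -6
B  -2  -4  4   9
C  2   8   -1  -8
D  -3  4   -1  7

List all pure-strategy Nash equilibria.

Mark each player's best response to every combination of opponents' strategies; a profile where every player is best-responding is a pure Nash equilibrium.
Player A against W: payoffs 4, 3, -6, 1 → best response A.
Player A against X: payoffs -7, -5, 6, 4 → best response C.
Player A against Y: payoffs 4, 3, 7, -9 → best response C.
Player A against Z: payoffs 3, -4, -6, -7 → best response A.
Player B against A: payoffs -4, 1, -9, -6 → best response X.
Player B against B: payoffs -2, -4, 4, 9 → best response Z.
Player B against C: payoffs 2, 8, -1, -8 → best response X.
Player B against D: payoffs -3, 4, -1, 7 → best response Z.
Mutual best responses: (C, X).

Pure NE: (C, X)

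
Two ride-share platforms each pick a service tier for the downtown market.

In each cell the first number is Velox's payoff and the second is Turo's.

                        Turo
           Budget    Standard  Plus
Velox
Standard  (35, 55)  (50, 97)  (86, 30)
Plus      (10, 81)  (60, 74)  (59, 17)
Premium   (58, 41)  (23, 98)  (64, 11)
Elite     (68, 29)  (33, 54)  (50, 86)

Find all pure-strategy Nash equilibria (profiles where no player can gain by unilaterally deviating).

This game has no pure Nash equilibrium.

For each player, find the best response to each opponent profile; mutual best responses are the pure NE.
Velox against Budget: payoffs 35, 10, 58, 68 → best response Elite.
Velox against Standard: payoffs 50, 60, 23, 33 → best response Plus.
Velox against Plus: payoffs 86, 59, 64, 50 → best response Standard.
Turo against Standard: payoffs 55, 97, 30 → best response Standard.
Turo against Plus: payoffs 81, 74, 17 → best response Budget.
Turo against Premium: payoffs 41, 98, 11 → best response Standard.
Turo against Elite: payoffs 29, 54, 86 → best response Plus.
No profile is a mutual best response for all players.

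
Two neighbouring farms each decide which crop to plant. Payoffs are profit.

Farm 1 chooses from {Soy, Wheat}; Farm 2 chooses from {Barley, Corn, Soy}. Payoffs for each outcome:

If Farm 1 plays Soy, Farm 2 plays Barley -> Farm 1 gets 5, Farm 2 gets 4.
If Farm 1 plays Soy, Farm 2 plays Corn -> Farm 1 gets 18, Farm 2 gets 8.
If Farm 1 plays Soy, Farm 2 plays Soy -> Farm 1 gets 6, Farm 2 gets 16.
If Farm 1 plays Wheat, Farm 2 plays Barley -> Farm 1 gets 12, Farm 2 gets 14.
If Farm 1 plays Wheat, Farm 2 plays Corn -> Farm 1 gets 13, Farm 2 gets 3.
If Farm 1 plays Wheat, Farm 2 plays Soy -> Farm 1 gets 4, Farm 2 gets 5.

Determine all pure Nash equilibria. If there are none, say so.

Pure-strategy Nash equilibria: (Soy, Soy); (Wheat, Barley)

(Soy, Barley): Farm 1 can switch to Wheat (5 → 12). Not NE.
(Soy, Corn): Farm 2 can switch to Soy (8 → 16). Not NE.
(Soy, Soy): Farm 1 gets 6, best alternative 4; Farm 2 gets 16, best alternative 8. No profitable deviation — NE.
(Wheat, Barley): Farm 1 gets 12, best alternative 5; Farm 2 gets 14, best alternative 5. No profitable deviation — NE.
(Wheat, Corn): Farm 1 can switch to Soy (13 → 18). Not NE.
(Wheat, Soy): Farm 1 can switch to Soy (4 → 6). Not NE.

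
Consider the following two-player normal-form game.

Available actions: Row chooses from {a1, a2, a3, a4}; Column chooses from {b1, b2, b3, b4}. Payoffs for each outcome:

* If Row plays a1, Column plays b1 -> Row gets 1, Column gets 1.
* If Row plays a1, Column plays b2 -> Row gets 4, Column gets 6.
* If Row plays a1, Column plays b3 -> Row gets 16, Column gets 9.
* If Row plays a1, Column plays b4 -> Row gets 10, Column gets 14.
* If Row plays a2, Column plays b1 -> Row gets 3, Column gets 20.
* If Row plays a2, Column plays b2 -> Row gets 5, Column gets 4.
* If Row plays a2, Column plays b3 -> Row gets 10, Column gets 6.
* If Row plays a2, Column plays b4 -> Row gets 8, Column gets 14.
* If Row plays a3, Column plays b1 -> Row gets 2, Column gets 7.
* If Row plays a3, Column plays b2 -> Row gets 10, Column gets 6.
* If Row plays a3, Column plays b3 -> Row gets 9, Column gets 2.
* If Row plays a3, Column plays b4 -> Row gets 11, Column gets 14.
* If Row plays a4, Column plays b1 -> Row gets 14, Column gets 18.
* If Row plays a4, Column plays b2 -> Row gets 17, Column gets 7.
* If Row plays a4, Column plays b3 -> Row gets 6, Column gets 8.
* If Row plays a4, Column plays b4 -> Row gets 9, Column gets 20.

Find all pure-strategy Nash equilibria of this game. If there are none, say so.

The unique pure-strategy Nash equilibrium is (a3, b4).

For each strategy profile, look for a profitable unilateral deviation.
(a1, b1): Row can switch to a2 (1 → 3). Not NE.
(a1, b2): Row can switch to a2 (4 → 5). Not NE.
(a1, b3): Column can switch to b4 (9 → 14). Not NE.
(a1, b4): Row can switch to a3 (10 → 11). Not NE.
(a2, b1): Row can switch to a4 (3 → 14). Not NE.
(a2, b2): Row can switch to a3 (5 → 10). Not NE.
(a3, b4): Row gets 11, best alternative 10; Column gets 14, best alternative 7. No profitable deviation — NE.
(The remaining 9 profiles each have a profitable deviation by the same check.)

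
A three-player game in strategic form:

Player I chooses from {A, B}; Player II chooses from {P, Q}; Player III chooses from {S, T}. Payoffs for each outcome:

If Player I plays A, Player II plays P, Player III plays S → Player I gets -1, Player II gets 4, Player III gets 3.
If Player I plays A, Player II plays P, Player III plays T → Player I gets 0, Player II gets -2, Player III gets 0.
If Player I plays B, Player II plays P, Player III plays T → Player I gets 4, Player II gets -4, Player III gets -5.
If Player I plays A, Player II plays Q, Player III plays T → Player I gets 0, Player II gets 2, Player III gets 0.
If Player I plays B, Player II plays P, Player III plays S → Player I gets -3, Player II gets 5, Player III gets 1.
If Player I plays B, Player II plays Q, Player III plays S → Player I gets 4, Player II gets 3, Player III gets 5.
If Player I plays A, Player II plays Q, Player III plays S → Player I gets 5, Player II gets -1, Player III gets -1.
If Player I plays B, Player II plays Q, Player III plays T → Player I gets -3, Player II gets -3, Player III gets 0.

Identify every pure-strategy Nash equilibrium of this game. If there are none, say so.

Player I against (P, S): payoffs -1, -3 → best response A.
Player I against (P, T): payoffs 0, 4 → best response B.
Player I against (Q, S): payoffs 5, 4 → best response A.
Player I against (Q, T): payoffs 0, -3 → best response A.
Player II against (A, S): payoffs 4, -1 → best response P.
Player II against (A, T): payoffs -2, 2 → best response Q.
Player II against (B, S): payoffs 5, 3 → best response P.
Player II against (B, T): payoffs -4, -3 → best response Q.
Player III against (A, P): payoffs 3, 0 → best response S.
Player III against (A, Q): payoffs -1, 0 → best response T.
Player III against (B, P): payoffs 1, -5 → best response S.
Player III against (B, Q): payoffs 5, 0 → best response S.
Mutual best responses: (A, P, S); (A, Q, T).

(A, P, S), (A, Q, T)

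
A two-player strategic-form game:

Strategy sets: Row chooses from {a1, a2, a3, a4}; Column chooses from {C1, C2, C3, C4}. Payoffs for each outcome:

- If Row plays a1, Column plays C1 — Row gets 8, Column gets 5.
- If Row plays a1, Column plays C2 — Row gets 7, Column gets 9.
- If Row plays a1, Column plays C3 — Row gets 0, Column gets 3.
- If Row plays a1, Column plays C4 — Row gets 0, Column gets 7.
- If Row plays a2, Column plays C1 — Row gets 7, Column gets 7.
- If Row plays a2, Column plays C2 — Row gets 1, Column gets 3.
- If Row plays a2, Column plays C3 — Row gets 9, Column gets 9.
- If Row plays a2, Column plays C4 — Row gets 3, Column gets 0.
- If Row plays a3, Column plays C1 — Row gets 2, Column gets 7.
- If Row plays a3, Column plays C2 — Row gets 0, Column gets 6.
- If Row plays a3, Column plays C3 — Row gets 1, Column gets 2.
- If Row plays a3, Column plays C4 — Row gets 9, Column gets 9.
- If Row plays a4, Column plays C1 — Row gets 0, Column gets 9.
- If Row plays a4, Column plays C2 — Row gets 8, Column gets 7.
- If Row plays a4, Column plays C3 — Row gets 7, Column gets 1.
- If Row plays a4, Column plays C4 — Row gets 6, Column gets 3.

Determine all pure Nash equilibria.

Row against C1: payoffs 8, 7, 2, 0 → best response a1.
Row against C2: payoffs 7, 1, 0, 8 → best response a4.
Row against C3: payoffs 0, 9, 1, 7 → best response a2.
Row against C4: payoffs 0, 3, 9, 6 → best response a3.
Column against a1: payoffs 5, 9, 3, 7 → best response C2.
Column against a2: payoffs 7, 3, 9, 0 → best response C3.
Column against a3: payoffs 7, 6, 2, 9 → best response C4.
Column against a4: payoffs 9, 7, 1, 3 → best response C1.
Mutual best responses: (a2, C3); (a3, C4).

Pure-strategy Nash equilibria: (a2, C3), (a3, C4)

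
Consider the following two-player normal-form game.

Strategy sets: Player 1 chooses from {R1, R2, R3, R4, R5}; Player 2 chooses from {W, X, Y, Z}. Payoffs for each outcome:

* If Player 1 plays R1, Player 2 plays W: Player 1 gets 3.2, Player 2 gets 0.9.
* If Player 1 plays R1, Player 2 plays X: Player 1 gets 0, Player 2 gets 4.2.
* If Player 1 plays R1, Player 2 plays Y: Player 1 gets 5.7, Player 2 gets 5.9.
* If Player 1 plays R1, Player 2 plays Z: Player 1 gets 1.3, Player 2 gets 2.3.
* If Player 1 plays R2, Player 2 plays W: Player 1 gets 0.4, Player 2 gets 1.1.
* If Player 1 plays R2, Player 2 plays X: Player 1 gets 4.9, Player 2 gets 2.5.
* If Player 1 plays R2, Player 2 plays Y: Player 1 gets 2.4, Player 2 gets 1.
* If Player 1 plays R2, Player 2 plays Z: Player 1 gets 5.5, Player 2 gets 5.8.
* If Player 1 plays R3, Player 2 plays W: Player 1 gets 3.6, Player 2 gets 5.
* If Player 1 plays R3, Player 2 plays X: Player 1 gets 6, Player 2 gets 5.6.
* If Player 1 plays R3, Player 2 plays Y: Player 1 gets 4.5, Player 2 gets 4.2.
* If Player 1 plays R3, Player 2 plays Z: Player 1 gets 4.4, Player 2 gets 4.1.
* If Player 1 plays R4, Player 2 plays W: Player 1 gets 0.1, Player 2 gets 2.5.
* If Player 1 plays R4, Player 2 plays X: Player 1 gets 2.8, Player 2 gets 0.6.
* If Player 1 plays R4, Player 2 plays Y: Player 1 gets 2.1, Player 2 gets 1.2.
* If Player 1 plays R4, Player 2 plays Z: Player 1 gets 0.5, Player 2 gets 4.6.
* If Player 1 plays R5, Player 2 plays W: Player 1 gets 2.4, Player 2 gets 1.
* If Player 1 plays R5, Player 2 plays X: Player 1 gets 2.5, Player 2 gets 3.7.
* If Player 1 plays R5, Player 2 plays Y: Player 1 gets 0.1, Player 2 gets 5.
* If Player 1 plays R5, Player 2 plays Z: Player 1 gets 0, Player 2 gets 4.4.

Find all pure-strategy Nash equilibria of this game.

The pure Nash equilibria are (R1, Y), (R2, Z), (R3, X).

Player 1 against W: payoffs 3.2, 0.4, 3.6, 0.1, 2.4 → best response R3.
Player 1 against X: payoffs 0, 4.9, 6, 2.8, 2.5 → best response R3.
Player 1 against Y: payoffs 5.7, 2.4, 4.5, 2.1, 0.1 → best response R1.
Player 1 against Z: payoffs 1.3, 5.5, 4.4, 0.5, 0 → best response R2.
Player 2 against R1: payoffs 0.9, 4.2, 5.9, 2.3 → best response Y.
Player 2 against R2: payoffs 1.1, 2.5, 1, 5.8 → best response Z.
Player 2 against R3: payoffs 5, 5.6, 4.2, 4.1 → best response X.
Player 2 against R4: payoffs 2.5, 0.6, 1.2, 4.6 → best response Z.
Player 2 against R5: payoffs 1, 3.7, 5, 4.4 → best response Y.
Mutual best responses: (R1, Y); (R2, Z); (R3, X).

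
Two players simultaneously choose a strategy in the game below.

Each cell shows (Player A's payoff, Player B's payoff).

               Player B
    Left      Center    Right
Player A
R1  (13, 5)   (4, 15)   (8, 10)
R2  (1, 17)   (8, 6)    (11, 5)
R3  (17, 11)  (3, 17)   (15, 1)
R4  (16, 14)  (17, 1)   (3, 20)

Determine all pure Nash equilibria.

none

Check each profile: it is a Nash equilibrium iff no player can strictly gain by switching unilaterally.
(R1, Left): Player A can switch to R3 (13 → 17). Not NE.
(R1, Center): Player A can switch to R2 (4 → 8). Not NE.
(R1, Right): Player A can switch to R2 (8 → 11). Not NE.
(R2, Left): Player A can switch to R1 (1 → 13). Not NE.
(R2, Center): Player A can switch to R4 (8 → 17). Not NE.
(R2, Right): Player A can switch to R3 (11 → 15). Not NE.
(The remaining 6 profiles each have a profitable deviation by the same check.)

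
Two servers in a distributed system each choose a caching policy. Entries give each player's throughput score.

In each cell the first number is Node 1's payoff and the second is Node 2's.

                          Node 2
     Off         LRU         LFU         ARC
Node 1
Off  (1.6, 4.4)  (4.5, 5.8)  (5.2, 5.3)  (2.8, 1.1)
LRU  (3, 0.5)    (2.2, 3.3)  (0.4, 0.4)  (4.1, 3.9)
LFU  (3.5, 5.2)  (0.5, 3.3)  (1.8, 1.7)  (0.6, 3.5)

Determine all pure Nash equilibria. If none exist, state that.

Pure-strategy Nash equilibria: (Off, LRU) and (LRU, ARC) and (LFU, Off)

Node 1 against Off: payoffs 1.6, 3, 3.5 → best response LFU.
Node 1 against LRU: payoffs 4.5, 2.2, 0.5 → best response Off.
Node 1 against LFU: payoffs 5.2, 0.4, 1.8 → best response Off.
Node 1 against ARC: payoffs 2.8, 4.1, 0.6 → best response LRU.
Node 2 against Off: payoffs 4.4, 5.8, 5.3, 1.1 → best response LRU.
Node 2 against LRU: payoffs 0.5, 3.3, 0.4, 3.9 → best response ARC.
Node 2 against LFU: payoffs 5.2, 3.3, 1.7, 3.5 → best response Off.
Mutual best responses: (Off, LRU); (LRU, ARC); (LFU, Off).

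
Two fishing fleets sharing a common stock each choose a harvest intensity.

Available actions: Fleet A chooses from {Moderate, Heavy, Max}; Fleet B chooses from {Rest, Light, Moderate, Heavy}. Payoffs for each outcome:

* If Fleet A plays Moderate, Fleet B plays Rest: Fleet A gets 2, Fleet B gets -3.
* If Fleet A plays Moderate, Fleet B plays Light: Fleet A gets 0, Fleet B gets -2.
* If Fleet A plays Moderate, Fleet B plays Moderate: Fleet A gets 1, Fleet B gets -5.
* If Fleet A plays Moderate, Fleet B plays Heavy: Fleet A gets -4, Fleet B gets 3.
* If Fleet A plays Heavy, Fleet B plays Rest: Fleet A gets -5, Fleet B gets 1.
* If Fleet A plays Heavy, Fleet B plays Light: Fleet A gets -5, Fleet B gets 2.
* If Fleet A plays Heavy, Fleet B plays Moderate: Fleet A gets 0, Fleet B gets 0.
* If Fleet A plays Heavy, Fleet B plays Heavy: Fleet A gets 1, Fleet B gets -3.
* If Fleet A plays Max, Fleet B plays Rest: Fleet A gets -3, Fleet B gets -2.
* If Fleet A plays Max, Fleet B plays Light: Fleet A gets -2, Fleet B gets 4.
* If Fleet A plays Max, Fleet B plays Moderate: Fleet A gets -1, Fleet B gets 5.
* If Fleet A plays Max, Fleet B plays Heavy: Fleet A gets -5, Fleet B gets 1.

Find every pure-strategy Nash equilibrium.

Fleet A against Rest: payoffs 2, -5, -3 → best response Moderate.
Fleet A against Light: payoffs 0, -5, -2 → best response Moderate.
Fleet A against Moderate: payoffs 1, 0, -1 → best response Moderate.
Fleet A against Heavy: payoffs -4, 1, -5 → best response Heavy.
Fleet B against Moderate: payoffs -3, -2, -5, 3 → best response Heavy.
Fleet B against Heavy: payoffs 1, 2, 0, -3 → best response Light.
Fleet B against Max: payoffs -2, 4, 5, 1 → best response Moderate.
No profile is a mutual best response for all players.

none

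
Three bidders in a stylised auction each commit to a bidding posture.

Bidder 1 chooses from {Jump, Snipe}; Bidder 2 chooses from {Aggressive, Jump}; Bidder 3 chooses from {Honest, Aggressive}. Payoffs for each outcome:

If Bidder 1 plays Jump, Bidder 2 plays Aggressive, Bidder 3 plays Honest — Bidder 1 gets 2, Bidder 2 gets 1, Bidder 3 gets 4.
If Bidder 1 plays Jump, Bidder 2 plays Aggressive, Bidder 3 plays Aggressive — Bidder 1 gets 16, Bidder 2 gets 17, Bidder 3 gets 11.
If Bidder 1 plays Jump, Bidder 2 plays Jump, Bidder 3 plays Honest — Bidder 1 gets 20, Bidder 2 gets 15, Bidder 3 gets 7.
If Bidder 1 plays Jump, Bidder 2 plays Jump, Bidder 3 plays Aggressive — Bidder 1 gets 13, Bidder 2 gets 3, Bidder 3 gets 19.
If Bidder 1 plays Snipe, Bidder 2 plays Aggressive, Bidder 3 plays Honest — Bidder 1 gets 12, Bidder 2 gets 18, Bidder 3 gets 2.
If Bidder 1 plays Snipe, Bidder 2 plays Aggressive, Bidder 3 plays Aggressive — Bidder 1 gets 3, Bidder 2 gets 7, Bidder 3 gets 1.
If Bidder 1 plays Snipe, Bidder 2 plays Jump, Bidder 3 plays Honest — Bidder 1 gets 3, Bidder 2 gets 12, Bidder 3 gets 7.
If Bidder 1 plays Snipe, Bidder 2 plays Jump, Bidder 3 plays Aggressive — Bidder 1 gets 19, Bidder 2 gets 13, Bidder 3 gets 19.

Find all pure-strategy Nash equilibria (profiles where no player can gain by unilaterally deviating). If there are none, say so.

(Jump, Aggressive, Aggressive), (Snipe, Aggressive, Honest), (Snipe, Jump, Aggressive)

(Jump, Aggressive, Honest): Bidder 1 can switch to Snipe (2 → 12). Not NE.
(Jump, Aggressive, Aggressive): Bidder 1 gets 16, best alternative 3; Bidder 2 gets 17, best alternative 3; Bidder 3 gets 11, best alternative 4. No profitable deviation — NE.
(Jump, Jump, Honest): Bidder 3 can switch to Aggressive (7 → 19). Not NE.
(Jump, Jump, Aggressive): Bidder 1 can switch to Snipe (13 → 19). Not NE.
(Snipe, Aggressive, Honest): Bidder 1 gets 12, best alternative 2; Bidder 2 gets 18, best alternative 12; Bidder 3 gets 2, best alternative 1. No profitable deviation — NE.
(Snipe, Aggressive, Aggressive): Bidder 1 can switch to Jump (3 → 16). Not NE.
(Snipe, Jump, Honest): Bidder 1 can switch to Jump (3 → 20). Not NE.
(Snipe, Jump, Aggressive): Bidder 1 gets 19, best alternative 13; Bidder 2 gets 13, best alternative 7; Bidder 3 gets 19, best alternative 7. No profitable deviation — NE.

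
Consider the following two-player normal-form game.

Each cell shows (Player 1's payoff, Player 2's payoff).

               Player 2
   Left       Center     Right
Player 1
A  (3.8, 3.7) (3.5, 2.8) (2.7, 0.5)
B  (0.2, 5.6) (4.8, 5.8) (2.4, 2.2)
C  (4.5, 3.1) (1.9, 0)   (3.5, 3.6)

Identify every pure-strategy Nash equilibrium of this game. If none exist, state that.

The pure Nash equilibria are (B, Center) and (C, Right).

(A, Left): Player 1 can switch to C (3.8 → 4.5). Not NE.
(A, Center): Player 1 can switch to B (3.5 → 4.8). Not NE.
(A, Right): Player 1 can switch to C (2.7 → 3.5). Not NE.
(B, Left): Player 1 can switch to A (0.2 → 3.8). Not NE.
(B, Center): Player 1 gets 4.8, best alternative 3.5; Player 2 gets 5.8, best alternative 5.6. No profitable deviation — NE.
(B, Right): Player 1 can switch to A (2.4 → 2.7). Not NE.
(C, Left): Player 2 can switch to Right (3.1 → 3.6). Not NE.
(C, Center): Player 1 can switch to A (1.9 → 3.5). Not NE.
(C, Right): Player 1 gets 3.5, best alternative 2.7; Player 2 gets 3.6, best alternative 3.1. No profitable deviation — NE.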